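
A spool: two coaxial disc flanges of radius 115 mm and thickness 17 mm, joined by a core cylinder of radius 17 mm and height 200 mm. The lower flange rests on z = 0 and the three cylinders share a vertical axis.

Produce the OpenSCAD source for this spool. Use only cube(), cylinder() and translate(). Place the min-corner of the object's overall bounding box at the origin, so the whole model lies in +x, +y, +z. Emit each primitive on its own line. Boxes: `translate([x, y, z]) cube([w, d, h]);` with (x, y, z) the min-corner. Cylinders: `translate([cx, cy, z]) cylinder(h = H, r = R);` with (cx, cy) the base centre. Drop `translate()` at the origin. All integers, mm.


translate([115, 115, 0]) cylinder(h = 17, r = 115);
translate([115, 115, 17]) cylinder(h = 200, r = 17);
translate([115, 115, 217]) cylinder(h = 17, r = 115);


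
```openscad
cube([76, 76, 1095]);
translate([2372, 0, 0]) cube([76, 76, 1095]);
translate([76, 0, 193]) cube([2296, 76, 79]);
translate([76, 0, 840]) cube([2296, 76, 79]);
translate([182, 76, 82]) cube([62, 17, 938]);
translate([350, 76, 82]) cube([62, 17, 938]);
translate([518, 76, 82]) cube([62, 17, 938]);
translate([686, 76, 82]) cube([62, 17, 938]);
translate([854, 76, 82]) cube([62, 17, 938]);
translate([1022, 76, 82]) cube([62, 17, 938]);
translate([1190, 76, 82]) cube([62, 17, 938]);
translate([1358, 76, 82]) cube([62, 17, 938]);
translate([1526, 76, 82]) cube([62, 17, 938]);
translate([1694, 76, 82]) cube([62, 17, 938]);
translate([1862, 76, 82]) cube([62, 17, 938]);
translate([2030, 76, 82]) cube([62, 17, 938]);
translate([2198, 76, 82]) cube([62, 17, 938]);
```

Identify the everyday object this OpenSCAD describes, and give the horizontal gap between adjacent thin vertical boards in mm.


A fence section. The picket gap is 106 mm.

Two posts, two rails, 13 pickets — a fence section. Span 2296 mm holds 13 pickets of 62 mm with 14 equal gaps: ⌊(2296 − 13·62) / 14⌋ = 106 mm.


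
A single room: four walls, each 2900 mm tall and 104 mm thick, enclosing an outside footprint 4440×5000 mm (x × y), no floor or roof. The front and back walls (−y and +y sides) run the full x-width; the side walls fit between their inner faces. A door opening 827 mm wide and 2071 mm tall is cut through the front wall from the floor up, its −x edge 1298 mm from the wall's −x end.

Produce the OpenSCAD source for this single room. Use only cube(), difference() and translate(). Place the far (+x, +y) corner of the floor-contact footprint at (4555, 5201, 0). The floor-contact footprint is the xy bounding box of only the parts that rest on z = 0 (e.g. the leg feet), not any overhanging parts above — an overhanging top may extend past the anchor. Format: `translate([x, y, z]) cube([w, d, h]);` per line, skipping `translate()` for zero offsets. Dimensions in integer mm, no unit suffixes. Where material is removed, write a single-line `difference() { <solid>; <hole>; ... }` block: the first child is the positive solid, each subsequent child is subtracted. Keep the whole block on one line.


difference() { translate([115, 201, 0]) cube([4440, 104, 2900]); translate([1413, 201, 0]) cube([827, 104, 2071]); }
translate([115, 5097, 0]) cube([4440, 104, 2900]);
translate([115, 305, 0]) cube([104, 4792, 2900]);
translate([4451, 305, 0]) cube([104, 4792, 2900]);


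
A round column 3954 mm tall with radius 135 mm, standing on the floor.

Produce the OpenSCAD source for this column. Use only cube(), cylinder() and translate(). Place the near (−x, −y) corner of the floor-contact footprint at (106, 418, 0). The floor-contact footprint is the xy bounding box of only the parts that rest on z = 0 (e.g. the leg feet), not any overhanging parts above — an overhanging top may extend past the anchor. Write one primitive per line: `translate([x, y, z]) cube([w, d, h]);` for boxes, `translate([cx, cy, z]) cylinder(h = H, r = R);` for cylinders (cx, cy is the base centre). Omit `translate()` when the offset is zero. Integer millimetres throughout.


translate([241, 553, 0]) cylinder(h = 3954, r = 135);


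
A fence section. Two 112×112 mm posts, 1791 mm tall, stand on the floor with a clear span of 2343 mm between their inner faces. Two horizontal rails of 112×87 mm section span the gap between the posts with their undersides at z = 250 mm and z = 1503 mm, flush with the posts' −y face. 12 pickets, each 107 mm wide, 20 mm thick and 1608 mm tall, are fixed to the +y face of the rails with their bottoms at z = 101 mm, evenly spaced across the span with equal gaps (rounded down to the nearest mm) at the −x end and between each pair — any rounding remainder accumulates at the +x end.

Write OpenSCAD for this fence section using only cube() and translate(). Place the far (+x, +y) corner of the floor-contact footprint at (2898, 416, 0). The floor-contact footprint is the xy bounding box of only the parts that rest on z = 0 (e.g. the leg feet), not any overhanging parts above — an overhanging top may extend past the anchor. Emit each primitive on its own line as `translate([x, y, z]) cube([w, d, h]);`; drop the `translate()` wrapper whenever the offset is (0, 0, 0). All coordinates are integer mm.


translate([331, 304, 0]) cube([112, 112, 1791]);
translate([2786, 304, 0]) cube([112, 112, 1791]);
translate([443, 304, 250]) cube([2343, 112, 87]);
translate([443, 304, 1503]) cube([2343, 112, 87]);
translate([524, 416, 101]) cube([107, 20, 1608]);
translate([712, 416, 101]) cube([107, 20, 1608]);
translate([900, 416, 101]) cube([107, 20, 1608]);
translate([1088, 416, 101]) cube([107, 20, 1608]);
translate([1276, 416, 101]) cube([107, 20, 1608]);
translate([1464, 416, 101]) cube([107, 20, 1608]);
translate([1652, 416, 101]) cube([107, 20, 1608]);
translate([1840, 416, 101]) cube([107, 20, 1608]);
translate([2028, 416, 101]) cube([107, 20, 1608]);
translate([2216, 416, 101]) cube([107, 20, 1608]);
translate([2404, 416, 101]) cube([107, 20, 1608]);
translate([2592, 416, 101]) cube([107, 20, 1608]);


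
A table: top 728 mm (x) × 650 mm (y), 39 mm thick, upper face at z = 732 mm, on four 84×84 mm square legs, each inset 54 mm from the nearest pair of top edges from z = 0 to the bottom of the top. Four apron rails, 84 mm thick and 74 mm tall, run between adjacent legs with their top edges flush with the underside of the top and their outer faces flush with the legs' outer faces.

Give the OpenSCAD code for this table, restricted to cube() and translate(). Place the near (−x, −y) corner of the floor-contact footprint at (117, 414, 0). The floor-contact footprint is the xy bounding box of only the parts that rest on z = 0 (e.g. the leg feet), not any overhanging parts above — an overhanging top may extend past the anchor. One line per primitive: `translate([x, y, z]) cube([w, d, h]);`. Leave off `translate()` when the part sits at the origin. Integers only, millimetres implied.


// leg_h = 732 - 39 = 693
// apron z = 693 - 74 = 619
translate([63, 360, 693]) cube([728, 650, 39]);
translate([117, 414, 0]) cube([84, 84, 693]);
translate([653, 414, 0]) cube([84, 84, 693]);
translate([117, 872, 0]) cube([84, 84, 693]);
translate([653, 872, 0]) cube([84, 84, 693]);
translate([201, 414, 619]) cube([452, 84, 74]);
translate([201, 872, 619]) cube([452, 84, 74]);
translate([117, 498, 619]) cube([84, 374, 74]);
translate([653, 498, 619]) cube([84, 374, 74]);


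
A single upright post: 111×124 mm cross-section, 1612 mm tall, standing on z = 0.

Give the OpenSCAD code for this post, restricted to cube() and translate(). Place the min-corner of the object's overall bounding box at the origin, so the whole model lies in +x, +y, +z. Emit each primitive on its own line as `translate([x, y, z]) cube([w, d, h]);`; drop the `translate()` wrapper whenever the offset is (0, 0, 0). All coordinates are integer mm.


cube([111, 124, 1612]);


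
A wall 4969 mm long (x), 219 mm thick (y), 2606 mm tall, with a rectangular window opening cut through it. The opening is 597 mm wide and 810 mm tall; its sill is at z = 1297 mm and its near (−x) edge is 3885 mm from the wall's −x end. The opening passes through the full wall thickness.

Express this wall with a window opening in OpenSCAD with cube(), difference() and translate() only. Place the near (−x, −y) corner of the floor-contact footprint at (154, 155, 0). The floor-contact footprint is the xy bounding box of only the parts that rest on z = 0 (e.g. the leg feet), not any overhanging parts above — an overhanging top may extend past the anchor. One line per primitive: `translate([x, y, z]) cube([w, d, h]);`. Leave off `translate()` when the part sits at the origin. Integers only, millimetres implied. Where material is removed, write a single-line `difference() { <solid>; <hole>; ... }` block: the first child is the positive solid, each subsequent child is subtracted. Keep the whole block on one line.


difference() { translate([154, 155, 0]) cube([4969, 219, 2606]); translate([4039, 155, 1297]) cube([597, 219, 810]); }


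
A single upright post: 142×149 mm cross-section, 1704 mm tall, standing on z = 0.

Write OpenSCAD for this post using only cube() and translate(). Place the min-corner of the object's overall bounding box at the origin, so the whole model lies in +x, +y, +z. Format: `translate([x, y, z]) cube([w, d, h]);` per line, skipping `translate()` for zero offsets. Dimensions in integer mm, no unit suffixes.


cube([142, 149, 1704]);


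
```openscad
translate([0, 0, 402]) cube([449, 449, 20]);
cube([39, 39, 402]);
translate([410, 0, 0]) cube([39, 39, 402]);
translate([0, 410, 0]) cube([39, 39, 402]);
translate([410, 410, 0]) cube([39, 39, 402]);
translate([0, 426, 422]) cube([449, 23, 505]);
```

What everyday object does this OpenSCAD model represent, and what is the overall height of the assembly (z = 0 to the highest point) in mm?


A chair. The overall height is 927 mm.

A slab on four corner posts with a tall panel at the back — a chair. The seat slab sits at z = 402 with thickness 20, and the 505 mm backrest starts at the seat top, so the overall height is 402 + 20 + 505 = 927 mm.


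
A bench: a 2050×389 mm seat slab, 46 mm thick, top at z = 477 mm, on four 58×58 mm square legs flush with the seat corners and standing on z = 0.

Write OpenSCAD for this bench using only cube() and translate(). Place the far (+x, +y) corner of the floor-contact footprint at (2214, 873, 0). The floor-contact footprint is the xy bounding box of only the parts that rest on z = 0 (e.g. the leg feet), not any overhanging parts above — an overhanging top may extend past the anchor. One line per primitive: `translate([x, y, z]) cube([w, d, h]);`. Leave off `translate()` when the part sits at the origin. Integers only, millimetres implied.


translate([164, 484, 431]) cube([2050, 389, 46]);
translate([164, 484, 0]) cube([58, 58, 431]);
translate([164, 815, 0]) cube([58, 58, 431]);
translate([2156, 484, 0]) cube([58, 58, 431]);
translate([2156, 815, 0]) cube([58, 58, 431]);


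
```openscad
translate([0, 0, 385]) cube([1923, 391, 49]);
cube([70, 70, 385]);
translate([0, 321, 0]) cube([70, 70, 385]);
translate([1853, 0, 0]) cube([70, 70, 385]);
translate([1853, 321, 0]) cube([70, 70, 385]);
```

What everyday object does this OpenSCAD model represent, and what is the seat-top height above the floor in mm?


A bench. The seat-top height is 434 mm.

A long slab on four corner posts — a bench. The slab sits at z = 385 with thickness 49, so the top is 385 + 49 = 434 mm.


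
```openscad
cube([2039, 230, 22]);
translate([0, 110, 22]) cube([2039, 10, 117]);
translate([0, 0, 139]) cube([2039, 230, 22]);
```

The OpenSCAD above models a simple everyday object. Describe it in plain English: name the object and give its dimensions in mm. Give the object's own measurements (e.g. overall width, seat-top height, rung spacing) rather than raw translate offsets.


An I-beam lying along x, 2039 mm long. Overall section height 161 mm. Two flanges 230 mm wide (y) and 22 mm thick, one on the floor and one at the top; a web 10 mm thick runs between them, centred on the flange width.


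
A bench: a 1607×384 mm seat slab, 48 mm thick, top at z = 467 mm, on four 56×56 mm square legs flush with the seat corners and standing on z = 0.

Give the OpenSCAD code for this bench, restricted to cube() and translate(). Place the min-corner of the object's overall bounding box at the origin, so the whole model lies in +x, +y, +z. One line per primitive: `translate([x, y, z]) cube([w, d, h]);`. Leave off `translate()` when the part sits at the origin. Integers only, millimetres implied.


// leg_h = 467 − 48 = 419
translate([0, 0, 419]) cube([1607, 384, 48]);
cube([56, 56, 419]);
translate([0, 328, 0]) cube([56, 56, 419]);
translate([1551, 0, 0]) cube([56, 56, 419]);
translate([1551, 328, 0]) cube([56, 56, 419]);


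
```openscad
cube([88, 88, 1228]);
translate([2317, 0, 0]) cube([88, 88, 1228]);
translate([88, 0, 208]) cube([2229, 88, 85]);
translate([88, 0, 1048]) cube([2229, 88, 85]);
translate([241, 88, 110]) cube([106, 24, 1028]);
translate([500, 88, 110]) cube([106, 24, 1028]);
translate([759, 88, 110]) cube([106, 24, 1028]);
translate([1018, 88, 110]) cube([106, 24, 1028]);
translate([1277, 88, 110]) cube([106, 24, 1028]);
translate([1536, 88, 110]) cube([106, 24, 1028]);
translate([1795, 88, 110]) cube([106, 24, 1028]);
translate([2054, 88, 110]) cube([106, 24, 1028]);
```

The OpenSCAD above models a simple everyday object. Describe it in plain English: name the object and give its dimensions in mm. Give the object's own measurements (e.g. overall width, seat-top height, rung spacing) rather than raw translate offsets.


A fence section. Two 88×88 mm posts, 1228 mm tall, stand on the floor with a clear span of 2229 mm between their inner faces. Two horizontal rails of 88×85 mm section span the gap between the posts with their undersides at z = 208 mm and z = 1048 mm, flush with the posts' −y face. 8 pickets, each 106 mm wide, 24 mm thick and 1028 mm tall, are fixed to the +y face of the rails with their bottoms at z = 110 mm, spaced across the span with a 153 mm gap after the −x post and between neighbouring pickets, with 157 mm left before the +x post.


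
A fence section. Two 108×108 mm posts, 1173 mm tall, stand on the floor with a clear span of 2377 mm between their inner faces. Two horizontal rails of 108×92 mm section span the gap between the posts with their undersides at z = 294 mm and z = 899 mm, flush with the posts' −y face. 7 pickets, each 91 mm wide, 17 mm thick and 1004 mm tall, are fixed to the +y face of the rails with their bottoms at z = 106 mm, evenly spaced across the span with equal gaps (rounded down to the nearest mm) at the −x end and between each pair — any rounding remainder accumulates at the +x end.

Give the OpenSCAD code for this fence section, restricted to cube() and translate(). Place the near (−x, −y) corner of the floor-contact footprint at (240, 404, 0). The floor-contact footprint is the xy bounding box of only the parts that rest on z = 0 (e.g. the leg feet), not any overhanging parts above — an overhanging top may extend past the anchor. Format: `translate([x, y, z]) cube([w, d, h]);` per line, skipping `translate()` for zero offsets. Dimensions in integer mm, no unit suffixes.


translate([240, 404, 0]) cube([108, 108, 1173]);
translate([2725, 404, 0]) cube([108, 108, 1173]);
translate([348, 404, 294]) cube([2377, 108, 92]);
translate([348, 404, 899]) cube([2377, 108, 92]);
translate([565, 512, 106]) cube([91, 17, 1004]);
translate([873, 512, 106]) cube([91, 17, 1004]);
translate([1181, 512, 106]) cube([91, 17, 1004]);
translate([1489, 512, 106]) cube([91, 17, 1004]);
translate([1797, 512, 106]) cube([91, 17, 1004]);
translate([2105, 512, 106]) cube([91, 17, 1004]);
translate([2413, 512, 106]) cube([91, 17, 1004]);


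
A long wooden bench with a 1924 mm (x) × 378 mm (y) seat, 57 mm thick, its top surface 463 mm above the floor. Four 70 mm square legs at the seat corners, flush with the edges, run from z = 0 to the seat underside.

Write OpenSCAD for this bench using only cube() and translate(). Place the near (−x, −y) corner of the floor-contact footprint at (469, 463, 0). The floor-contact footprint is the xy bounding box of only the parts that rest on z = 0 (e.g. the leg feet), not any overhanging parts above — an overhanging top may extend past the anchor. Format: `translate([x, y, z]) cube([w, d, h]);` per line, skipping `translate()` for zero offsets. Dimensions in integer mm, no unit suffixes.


translate([469, 463, 406]) cube([1924, 378, 57]);
translate([469, 463, 0]) cube([70, 70, 406]);
translate([469, 771, 0]) cube([70, 70, 406]);
translate([2323, 463, 0]) cube([70, 70, 406]);
translate([2323, 771, 0]) cube([70, 70, 406]);


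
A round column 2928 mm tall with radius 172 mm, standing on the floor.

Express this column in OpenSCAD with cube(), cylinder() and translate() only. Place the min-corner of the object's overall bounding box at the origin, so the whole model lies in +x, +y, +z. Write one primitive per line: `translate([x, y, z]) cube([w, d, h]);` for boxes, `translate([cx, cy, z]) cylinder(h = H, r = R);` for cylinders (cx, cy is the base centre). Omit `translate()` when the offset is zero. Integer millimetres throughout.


translate([172, 172, 0]) cylinder(h = 2928, r = 172);


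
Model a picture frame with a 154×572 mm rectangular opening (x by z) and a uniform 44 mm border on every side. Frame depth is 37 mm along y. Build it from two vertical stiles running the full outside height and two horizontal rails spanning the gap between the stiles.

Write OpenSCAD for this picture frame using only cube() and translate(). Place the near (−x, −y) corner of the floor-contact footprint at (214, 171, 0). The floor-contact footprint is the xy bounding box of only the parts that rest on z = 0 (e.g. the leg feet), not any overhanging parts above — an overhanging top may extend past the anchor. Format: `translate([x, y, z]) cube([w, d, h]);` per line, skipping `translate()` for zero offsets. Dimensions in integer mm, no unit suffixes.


translate([214, 171, 0]) cube([44, 37, 660]);
translate([412, 171, 0]) cube([44, 37, 660]);
translate([258, 171, 0]) cube([154, 37, 44]);
translate([258, 171, 616]) cube([154, 37, 44]);


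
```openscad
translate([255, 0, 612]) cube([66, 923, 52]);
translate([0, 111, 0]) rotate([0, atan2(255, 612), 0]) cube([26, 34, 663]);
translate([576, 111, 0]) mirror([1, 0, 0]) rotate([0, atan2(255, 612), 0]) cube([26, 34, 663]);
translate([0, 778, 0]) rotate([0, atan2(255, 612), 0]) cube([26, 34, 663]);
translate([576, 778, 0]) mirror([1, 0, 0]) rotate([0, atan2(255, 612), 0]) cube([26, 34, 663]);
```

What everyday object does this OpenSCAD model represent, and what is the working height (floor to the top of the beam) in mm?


A sawhorse. The overall height is 664 mm.

A beam across two mirrored pairs of raked legs — a sawhorse. The beam's underside is at z = 612 (matching the legs' vertical rise in atan2(255, 612)) and the beam is 52 mm tall, so its top is at 612 + 52 = 664 mm. The raked legs top out at the beam's underside, so that is the highest point.


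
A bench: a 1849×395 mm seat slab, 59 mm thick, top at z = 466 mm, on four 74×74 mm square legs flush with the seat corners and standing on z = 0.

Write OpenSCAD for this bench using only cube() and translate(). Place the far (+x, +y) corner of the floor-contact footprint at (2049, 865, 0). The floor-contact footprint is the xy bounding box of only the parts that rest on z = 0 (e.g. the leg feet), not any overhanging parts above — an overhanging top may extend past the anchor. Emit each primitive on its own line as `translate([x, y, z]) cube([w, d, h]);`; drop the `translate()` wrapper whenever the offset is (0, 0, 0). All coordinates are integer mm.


translate([200, 470, 407]) cube([1849, 395, 59]);
translate([200, 470, 0]) cube([74, 74, 407]);
translate([200, 791, 0]) cube([74, 74, 407]);
translate([1975, 470, 0]) cube([74, 74, 407]);
translate([1975, 791, 0]) cube([74, 74, 407]);


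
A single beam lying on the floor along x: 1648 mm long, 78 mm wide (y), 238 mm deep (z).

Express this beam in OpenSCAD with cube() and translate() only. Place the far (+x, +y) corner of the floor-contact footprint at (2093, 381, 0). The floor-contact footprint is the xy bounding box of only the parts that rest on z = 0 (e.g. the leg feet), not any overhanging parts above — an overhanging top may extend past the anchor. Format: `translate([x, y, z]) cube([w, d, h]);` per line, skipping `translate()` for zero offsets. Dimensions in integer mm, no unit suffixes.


translate([445, 303, 0]) cube([1648, 78, 238]);


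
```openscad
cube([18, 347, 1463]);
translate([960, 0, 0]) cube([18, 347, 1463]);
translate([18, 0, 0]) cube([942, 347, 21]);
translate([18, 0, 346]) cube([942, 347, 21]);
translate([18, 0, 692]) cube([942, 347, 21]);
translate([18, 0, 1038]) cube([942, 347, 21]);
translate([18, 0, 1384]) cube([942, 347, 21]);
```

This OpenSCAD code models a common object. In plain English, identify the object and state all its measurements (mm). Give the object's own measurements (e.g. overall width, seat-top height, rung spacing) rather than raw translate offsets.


An open bookshelf. Two side panels, each 18 mm thick, 347 mm deep and 1463 mm tall, stand 978 mm apart (outside-to-outside). Between them sit 5 shelves, each 21 mm thick and 347 mm deep, spanning the full gap between the sides. The bottom shelf rests on the floor (its underside at z = 0) and the clear gap between one shelf's top and the next shelf's underside is 325 mm.


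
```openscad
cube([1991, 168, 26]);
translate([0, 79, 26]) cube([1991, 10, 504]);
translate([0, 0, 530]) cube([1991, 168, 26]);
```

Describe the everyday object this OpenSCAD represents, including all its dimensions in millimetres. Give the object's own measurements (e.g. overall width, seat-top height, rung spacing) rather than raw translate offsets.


An I-beam lying along x, 1991 mm long. Overall section height 556 mm. Two flanges 168 mm wide (y) and 26 mm thick, one on the floor and one at the top; a web 10 mm thick runs between them, centred on the flange width.


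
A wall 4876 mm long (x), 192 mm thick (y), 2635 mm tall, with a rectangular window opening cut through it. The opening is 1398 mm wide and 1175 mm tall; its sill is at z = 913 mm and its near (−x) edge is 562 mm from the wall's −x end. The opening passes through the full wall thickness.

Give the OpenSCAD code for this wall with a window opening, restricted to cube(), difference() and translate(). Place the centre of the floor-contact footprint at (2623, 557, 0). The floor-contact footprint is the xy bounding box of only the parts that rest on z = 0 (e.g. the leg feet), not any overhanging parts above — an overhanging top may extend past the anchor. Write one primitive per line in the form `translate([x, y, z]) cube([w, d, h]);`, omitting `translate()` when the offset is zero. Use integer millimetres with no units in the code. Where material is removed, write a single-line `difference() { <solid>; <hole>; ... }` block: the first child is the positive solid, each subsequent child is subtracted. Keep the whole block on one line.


difference() { translate([185, 461, 0]) cube([4876, 192, 2635]); translate([747, 461, 913]) cube([1398, 192, 1175]); }


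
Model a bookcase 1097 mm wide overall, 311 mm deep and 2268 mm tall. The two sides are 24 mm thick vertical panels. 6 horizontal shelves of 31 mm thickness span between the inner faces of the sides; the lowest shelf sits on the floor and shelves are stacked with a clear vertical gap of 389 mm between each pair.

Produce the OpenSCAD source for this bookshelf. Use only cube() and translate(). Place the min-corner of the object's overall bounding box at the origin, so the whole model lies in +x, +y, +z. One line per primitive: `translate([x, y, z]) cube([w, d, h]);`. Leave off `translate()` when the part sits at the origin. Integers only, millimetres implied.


cube([24, 311, 2268]);
translate([1073, 0, 0]) cube([24, 311, 2268]);
translate([24, 0, 0]) cube([1049, 311, 31]);
translate([24, 0, 420]) cube([1049, 311, 31]);
translate([24, 0, 840]) cube([1049, 311, 31]);
translate([24, 0, 1260]) cube([1049, 311, 31]);
translate([24, 0, 1680]) cube([1049, 311, 31]);
translate([24, 0, 2100]) cube([1049, 311, 31]);


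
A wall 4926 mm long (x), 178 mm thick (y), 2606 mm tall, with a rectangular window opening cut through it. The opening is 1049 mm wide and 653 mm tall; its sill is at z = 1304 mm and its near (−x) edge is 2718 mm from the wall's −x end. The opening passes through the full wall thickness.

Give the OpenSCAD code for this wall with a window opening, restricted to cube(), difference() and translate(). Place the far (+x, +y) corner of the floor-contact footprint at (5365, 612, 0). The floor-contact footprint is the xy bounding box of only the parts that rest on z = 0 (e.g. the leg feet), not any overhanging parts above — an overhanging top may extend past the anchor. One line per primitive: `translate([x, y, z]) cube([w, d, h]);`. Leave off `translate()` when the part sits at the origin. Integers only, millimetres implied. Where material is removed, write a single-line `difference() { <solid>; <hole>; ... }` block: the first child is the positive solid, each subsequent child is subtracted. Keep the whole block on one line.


difference() { translate([439, 434, 0]) cube([4926, 178, 2606]); translate([3157, 434, 1304]) cube([1049, 178, 653]); }


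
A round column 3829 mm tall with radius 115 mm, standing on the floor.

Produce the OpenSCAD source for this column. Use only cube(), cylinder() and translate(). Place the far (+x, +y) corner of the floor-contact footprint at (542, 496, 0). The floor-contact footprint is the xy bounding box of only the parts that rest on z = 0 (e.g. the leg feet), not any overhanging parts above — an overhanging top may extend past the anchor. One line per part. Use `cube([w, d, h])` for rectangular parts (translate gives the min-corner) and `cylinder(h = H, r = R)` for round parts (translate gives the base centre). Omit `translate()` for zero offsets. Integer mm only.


translate([427, 381, 0]) cylinder(h = 3829, r = 115);


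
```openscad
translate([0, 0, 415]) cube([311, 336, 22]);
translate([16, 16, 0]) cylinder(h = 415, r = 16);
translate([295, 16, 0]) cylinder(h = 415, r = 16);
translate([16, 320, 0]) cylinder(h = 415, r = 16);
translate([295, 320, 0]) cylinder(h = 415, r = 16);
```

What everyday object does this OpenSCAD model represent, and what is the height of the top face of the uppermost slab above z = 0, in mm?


A stool. The seat height is 437 mm.

A 311×336×22 slab at z = 415 on four corner cylinders — a stool. The seat top is 415 + 22 = 437 mm.


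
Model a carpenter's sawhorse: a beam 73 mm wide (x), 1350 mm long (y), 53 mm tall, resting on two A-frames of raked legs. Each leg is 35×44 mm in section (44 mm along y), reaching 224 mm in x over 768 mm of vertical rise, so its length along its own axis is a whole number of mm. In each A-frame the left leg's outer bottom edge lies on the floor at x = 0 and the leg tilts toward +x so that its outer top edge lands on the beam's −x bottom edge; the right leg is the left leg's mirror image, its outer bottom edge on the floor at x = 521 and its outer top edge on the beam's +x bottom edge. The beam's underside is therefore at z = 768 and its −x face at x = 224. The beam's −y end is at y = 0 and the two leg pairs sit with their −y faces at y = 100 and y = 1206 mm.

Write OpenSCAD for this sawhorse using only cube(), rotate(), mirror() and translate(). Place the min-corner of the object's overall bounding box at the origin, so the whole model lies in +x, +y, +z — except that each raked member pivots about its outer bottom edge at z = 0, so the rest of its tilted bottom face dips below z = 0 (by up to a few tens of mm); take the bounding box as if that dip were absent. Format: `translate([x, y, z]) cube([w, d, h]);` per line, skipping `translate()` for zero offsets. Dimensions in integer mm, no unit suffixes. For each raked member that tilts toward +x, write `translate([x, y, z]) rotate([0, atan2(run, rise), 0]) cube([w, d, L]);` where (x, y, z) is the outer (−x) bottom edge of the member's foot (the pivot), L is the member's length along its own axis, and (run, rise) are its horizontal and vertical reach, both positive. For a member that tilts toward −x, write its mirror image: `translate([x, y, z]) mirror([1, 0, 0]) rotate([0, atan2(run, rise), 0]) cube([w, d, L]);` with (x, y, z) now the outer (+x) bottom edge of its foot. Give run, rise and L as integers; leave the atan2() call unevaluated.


// leg length = √(224² + 768²) = 800
// right-leg outer foot x = 2·224 + 73 = 521
// beam min-corner = (224, 0, 768)
translate([224, 0, 768]) cube([73, 1350, 53]);
translate([0, 100, 0]) rotate([0, atan2(224, 768), 0]) cube([35, 44, 800]);
translate([521, 100, 0]) mirror([1, 0, 0]) rotate([0, atan2(224, 768), 0]) cube([35, 44, 800]);
translate([0, 1206, 0]) rotate([0, atan2(224, 768), 0]) cube([35, 44, 800]);
translate([521, 1206, 0]) mirror([1, 0, 0]) rotate([0, atan2(224, 768), 0]) cube([35, 44, 800]);


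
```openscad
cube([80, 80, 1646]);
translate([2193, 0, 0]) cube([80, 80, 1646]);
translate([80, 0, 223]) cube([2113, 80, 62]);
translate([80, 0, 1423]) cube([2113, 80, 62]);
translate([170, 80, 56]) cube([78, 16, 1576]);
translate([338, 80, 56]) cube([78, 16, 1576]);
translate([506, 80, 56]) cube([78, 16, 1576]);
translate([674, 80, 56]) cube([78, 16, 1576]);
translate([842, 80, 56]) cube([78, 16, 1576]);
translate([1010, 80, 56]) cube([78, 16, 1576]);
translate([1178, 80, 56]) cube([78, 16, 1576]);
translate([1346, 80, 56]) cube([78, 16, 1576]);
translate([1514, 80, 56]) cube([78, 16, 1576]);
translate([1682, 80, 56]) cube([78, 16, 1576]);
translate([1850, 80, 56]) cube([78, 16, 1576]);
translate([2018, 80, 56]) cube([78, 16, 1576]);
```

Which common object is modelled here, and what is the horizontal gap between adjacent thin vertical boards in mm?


A fence section. The picket gap is 90 mm.

Two posts, two rails, 12 pickets — a fence section. Span 2113 mm holds 12 pickets of 78 mm with 13 equal gaps: ⌊(2113 − 12·78) / 13⌋ = 90 mm.


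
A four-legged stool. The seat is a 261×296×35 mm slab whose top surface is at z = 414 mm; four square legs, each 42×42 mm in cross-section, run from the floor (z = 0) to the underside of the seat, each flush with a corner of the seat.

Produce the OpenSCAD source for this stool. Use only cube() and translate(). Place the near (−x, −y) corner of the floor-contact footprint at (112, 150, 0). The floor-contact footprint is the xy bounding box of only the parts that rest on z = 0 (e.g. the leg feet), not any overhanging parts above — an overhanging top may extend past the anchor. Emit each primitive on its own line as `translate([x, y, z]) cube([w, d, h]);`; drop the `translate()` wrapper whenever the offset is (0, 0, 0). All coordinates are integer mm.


translate([112, 150, 379]) cube([261, 296, 35]);
translate([112, 150, 0]) cube([42, 42, 379]);
translate([331, 150, 0]) cube([42, 42, 379]);
translate([112, 404, 0]) cube([42, 42, 379]);
translate([331, 404, 0]) cube([42, 42, 379]);


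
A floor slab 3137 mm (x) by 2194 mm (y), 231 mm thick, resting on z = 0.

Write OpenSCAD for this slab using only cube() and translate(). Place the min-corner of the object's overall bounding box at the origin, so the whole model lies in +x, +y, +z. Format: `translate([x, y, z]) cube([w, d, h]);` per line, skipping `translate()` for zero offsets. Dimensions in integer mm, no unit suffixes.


cube([3137, 2194, 231]);


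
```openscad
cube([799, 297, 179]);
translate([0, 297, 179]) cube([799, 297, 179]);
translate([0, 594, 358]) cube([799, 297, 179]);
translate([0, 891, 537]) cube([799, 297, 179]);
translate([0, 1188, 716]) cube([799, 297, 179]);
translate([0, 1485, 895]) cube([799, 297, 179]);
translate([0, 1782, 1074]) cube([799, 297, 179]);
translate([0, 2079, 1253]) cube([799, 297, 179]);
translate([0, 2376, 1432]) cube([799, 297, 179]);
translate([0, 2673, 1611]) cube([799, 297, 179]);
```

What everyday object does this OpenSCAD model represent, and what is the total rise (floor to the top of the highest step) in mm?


A staircase. The total rise is 1790 mm.

10 identical blocks, each offset up and back from the previous — a staircase. Each step is 179 mm tall and there are 10 of them, so the total rise is 10 × 179 = 1790 mm.


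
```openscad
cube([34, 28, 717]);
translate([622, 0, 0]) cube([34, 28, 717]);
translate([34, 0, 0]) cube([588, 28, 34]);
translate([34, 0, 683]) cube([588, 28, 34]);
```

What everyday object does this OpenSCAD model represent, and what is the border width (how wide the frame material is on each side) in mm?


A picture frame. The border width is 34 mm.

Four thin pieces enclosing a rectangular opening — a picture frame. The two full-height stiles are 717 mm tall; the top rail sits at z = 683 and is 34 mm tall, so the border above the opening is 717 − 683 = 34 mm, matching the stile x-width.


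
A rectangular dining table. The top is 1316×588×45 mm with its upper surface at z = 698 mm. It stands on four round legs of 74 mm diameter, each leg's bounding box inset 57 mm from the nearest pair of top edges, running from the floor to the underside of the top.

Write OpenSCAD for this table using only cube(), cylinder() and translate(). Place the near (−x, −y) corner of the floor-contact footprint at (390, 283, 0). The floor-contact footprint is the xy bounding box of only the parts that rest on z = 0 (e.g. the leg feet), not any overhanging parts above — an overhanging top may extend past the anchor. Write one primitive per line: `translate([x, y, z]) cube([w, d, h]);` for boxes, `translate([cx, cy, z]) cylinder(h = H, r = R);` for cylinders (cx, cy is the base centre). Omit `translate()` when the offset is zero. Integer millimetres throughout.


translate([333, 226, 653]) cube([1316, 588, 45]);
translate([427, 320, 0]) cylinder(h = 653, r = 37);
translate([1555, 320, 0]) cylinder(h = 653, r = 37);
translate([427, 720, 0]) cylinder(h = 653, r = 37);
translate([1555, 720, 0]) cylinder(h = 653, r = 37);


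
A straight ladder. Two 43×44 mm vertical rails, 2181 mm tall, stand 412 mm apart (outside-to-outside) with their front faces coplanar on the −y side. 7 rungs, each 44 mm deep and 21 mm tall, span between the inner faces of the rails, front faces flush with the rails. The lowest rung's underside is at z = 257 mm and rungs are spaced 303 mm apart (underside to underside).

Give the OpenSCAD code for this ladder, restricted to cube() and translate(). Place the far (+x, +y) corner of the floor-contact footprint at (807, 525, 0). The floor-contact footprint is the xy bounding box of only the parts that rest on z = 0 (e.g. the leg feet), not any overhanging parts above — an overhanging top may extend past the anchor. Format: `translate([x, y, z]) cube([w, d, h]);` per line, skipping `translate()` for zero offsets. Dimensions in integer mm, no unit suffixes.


translate([395, 481, 0]) cube([43, 44, 2181]);
translate([764, 481, 0]) cube([43, 44, 2181]);
translate([438, 481, 257]) cube([326, 44, 21]);
translate([438, 481, 560]) cube([326, 44, 21]);
translate([438, 481, 863]) cube([326, 44, 21]);
translate([438, 481, 1166]) cube([326, 44, 21]);
translate([438, 481, 1469]) cube([326, 44, 21]);
translate([438, 481, 1772]) cube([326, 44, 21]);
translate([438, 481, 2075]) cube([326, 44, 21]);


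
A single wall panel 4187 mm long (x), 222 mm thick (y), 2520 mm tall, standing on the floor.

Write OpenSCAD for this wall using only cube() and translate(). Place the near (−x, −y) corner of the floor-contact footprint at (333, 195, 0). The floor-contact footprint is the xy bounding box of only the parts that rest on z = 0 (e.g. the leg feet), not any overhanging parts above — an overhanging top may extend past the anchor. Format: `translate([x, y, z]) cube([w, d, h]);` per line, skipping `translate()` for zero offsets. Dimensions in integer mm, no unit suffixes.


translate([333, 195, 0]) cube([4187, 222, 2520]);


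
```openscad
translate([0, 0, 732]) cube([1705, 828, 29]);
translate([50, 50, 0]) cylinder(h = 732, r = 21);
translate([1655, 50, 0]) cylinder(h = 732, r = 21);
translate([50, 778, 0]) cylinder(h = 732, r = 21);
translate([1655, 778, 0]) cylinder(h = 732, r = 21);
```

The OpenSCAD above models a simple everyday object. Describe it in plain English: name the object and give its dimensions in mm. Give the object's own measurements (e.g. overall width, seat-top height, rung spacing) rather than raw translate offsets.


A table: top 1705 mm (x) × 828 mm (y), 29 mm thick, upper face at z = 761 mm, on four round legs of 42 mm diameter, each leg's bounding box inset 29 mm from the nearest pair of top edges from z = 0 to the bottom of the top.


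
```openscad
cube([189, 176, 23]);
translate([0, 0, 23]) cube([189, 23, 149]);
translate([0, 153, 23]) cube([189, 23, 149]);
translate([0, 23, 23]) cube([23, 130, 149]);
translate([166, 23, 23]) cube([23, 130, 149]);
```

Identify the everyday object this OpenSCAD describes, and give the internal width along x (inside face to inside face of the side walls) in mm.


An open box. The internal width is 143 mm.

A 189×176 base slab with four walls standing on it — an open box. The base is 189 mm wide and the walls are 23 mm thick, so the internal width is 189 − 2 × 23 = 143 mm.


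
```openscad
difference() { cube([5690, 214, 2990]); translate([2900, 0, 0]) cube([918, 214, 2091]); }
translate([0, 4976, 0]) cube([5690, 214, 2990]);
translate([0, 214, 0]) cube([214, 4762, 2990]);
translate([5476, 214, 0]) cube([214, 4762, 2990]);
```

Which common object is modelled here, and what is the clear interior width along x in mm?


A single room. The interior width is 5262 mm.

Four walls enclosing a rectangle with a door in the front wall — a room. Outside width 5690 minus two 214 mm walls gives 5262 mm.


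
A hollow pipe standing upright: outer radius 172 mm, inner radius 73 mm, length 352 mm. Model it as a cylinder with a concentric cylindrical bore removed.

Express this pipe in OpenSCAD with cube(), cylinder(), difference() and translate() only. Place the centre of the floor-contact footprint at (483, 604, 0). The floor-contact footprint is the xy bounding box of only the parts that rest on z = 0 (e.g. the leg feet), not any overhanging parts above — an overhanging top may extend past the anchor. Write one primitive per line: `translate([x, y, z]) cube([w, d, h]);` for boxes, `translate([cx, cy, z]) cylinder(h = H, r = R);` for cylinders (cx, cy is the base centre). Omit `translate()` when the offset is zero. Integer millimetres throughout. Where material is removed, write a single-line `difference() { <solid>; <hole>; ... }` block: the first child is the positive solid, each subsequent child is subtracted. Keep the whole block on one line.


difference() { translate([483, 604, 0]) cylinder(h = 352, r = 172); translate([483, 604, 0]) cylinder(h = 352, r = 73); }


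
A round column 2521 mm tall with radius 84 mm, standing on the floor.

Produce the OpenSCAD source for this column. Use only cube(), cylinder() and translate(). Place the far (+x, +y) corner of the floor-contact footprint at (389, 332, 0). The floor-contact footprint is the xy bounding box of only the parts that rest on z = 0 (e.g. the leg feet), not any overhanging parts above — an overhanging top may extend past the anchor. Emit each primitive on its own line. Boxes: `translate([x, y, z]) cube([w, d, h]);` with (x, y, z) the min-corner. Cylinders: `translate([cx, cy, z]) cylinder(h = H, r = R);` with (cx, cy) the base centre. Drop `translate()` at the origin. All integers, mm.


translate([305, 248, 0]) cylinder(h = 2521, r = 84);


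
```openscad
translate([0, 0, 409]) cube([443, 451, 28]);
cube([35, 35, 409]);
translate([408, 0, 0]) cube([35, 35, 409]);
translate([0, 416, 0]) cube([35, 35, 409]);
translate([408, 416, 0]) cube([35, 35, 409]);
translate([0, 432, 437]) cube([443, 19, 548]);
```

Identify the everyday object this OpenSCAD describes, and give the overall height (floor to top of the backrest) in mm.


A chair. The overall height is 985 mm.

A slab on four corner posts with a tall panel at the back — a chair. The seat slab sits at z = 409 with thickness 28, and the 548 mm backrest starts at the seat top, so the overall height is 409 + 28 + 548 = 985 mm.
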